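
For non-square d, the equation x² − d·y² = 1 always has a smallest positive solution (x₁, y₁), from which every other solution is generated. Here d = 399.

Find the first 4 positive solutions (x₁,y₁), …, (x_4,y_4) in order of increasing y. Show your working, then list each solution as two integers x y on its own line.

20 1
799 40
31940 1599
1276801 63920

√399 = [19; 1,38, …], period ℓ=2 (even) → k=1
a_0=19:  p_0=19·1+0=19,  q_0=19·0+1=1
a_1=1:  p_1=1·19+1=20,  q_1=1·1+0=1
fundamental: x₁=20, y₁=1  (since 400 − 399·1 = 1)
(20+1√399)^2 = 799 + 40√399
(20+1√399)^3 = 31940 + 1599√399
(20+1√399)^4 = 1276801 + 63920√399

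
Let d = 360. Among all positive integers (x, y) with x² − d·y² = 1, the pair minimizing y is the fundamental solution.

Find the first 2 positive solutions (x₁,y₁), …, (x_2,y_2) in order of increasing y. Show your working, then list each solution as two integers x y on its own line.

√360 → a₀=18, period (1,36); ℓ=2 even so k=1
k=0  a_k=18  p_k/q_k = 18/1
k=1  a_k=1  p_k/q_k = 19/1
fundamental: x₁=19, y₁=1  (since 361 − 360·1 = 1)
(x_2, y_2) = (19·19 + 360·1·1, 19·1 + 1·19) = (721, 38)

19 1
721 38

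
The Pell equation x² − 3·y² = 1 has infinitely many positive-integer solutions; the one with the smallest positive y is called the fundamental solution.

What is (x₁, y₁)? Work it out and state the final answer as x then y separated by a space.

2 1

[1; 1,2] for √3; ℓ=2 ⇒ convergent index 1
a_0=1:  p_0=1·1+0=1,  q_0=1·0+1=1
a_1=1:  p_1=1·1+1=2,  q_1=1·1+0=1
→ (2, 1).  Check: 2²=4, 3·1²=3, difference 1.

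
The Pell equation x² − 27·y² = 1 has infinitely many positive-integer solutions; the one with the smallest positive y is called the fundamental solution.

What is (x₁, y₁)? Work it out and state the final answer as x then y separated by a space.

d=27: √d = [5; 5,10] (ℓ=2, even), read p_1/q_1
k=0  a_k=5  p_k/q_k = 5/1
k=1  a_k=5  p_k/q_k = 26/5
→ (26, 5).  Check: 26²=676, 27·5²=675, difference 1.

26 5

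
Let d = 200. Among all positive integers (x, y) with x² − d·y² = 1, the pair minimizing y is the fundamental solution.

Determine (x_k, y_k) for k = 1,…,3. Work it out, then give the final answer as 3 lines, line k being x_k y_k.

d=200: √d = [14; 7,28] (ℓ=2, even), read p_1/q_1
step 0: (14, 1)  from 14·(1,0) + (0,1)
step 1: (99, 7)  from 7·(14,1) + (1,0)
fundamental: x₁=99, y₁=7  (since 9801 − 200·49 = 1)
n=2: (99,7)∘(99,7) = (99·99+200·7·7, 99·7+7·99) = (19601,1386)
n=3: (19601,1386)∘(99,7) = (99·19601+200·7·1386, 99·1386+7·19601) = (3880899,274421)

99 7
19601 1386
3880899 274421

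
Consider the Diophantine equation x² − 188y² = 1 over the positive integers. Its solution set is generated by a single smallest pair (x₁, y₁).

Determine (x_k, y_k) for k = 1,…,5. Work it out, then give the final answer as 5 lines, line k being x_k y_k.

4607 336
42448897 3095904
391124132351 28525659120
3603817713033217 262835420035776
33205576016763929087 2421765531683980944

√188 = [13; 1,2,2,6,2,2,1,26, …], period ℓ=8 (even) → k=7
i=0: a=13 ⇒ p=13, q=1
…
i=4: a=6 ⇒ p=617, q=45
…
i=6: a=2 ⇒ p=3277, q=239
i=7: a=1 ⇒ p=4607, q=336
→ (4607, 336).  Check: 4607²=21224449, 188·336²=21224448, difference 1.
(x_2, y_2) = (4607·4607 + 188·336·336, 4607·336 + 336·4607) = (42448897, 3095904)
(x_3, y_3) = (4607·42448897 + 188·336·3095904, 4607·3095904 + 336·42448897) = (391124132351, 28525659120)
(x_4, y_4) = (4607·391124132351 + 188·336·28525659120, 4607·28525659120 + 336·391124132351) = (3603817713033217, 262835420035776)
(x_5, y_5) = (4607·3603817713033217 + 188·336·262835420035776, 4607·262835420035776 + 336·3603817713033217) = (33205576016763929087, 2421765531683980944)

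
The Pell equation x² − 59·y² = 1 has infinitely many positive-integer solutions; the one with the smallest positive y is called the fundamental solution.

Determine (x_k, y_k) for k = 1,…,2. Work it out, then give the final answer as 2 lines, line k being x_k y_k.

530 69
561799 73140

√59 → a₀=7, period (1,2,7,2,1,14); ℓ=6 even so k=5
i=0: a=7 ⇒ p=7, q=1
i=1: a=1 ⇒ p=8, q=1
i=2: a=2 ⇒ p=23, q=3
i=3: a=7 ⇒ p=169, q=22
i=4: a=2 ⇒ p=361, q=47
i=5: a=1 ⇒ p=530, q=69
fundamental: x₁=530, y₁=69  (since 280900 − 59·4761 = 1)
(x_2, y_2) = (530·530 + 59·69·69, 530·69 + 69·530) = (561799, 73140)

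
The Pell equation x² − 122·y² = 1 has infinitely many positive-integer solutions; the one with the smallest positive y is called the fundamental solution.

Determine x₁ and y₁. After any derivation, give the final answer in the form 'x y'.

243 22

√122 → a₀=11, period (22); ℓ=1 odd so k=1
a_0=11:  p_0=11·1+0=11,  q_0=11·0+1=1
a_1=22:  p_1=22·11+1=243,  q_1=22·1+0=22
(x₁, y₁) = (243, 22);  243² − 122·22² = 1 ✓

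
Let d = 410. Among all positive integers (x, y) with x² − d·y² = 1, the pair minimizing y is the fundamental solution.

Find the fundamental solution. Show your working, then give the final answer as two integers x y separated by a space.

[20; 4,40] for √410; ℓ=2 ⇒ convergent index 1
a_0=20:  p_0=20·1+0=20,  q_0=20·0+1=1
a_1=4:  p_1=4·20+1=81,  q_1=4·1+0=4
fundamental: x₁=81, y₁=4  (since 6561 − 410·16 = 1)

81 4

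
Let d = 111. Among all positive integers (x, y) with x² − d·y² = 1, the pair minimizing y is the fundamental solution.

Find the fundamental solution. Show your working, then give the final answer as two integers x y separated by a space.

295 28

√111 = [10; 1,1,6,1,1,20, …], period ℓ=6 (even) → k=5
step 0: (10, 1)  from 10·(1,0) + (0,1)
…
step 2: (21, 2)  from 1·(11,1) + (10,1)
step 3: (137, 13)  from 6·(21,2) + (11,1)
step 4: (158, 15)  from 1·(137,13) + (21,2)
step 5: (295, 28)  from 1·(158,15) + (137,13)
(x₁, y₁) = (295, 28);  295² − 111·28² = 1 ✓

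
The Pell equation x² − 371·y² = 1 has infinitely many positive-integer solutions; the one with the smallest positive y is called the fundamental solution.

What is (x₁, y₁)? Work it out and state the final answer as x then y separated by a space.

√371 → a₀=19, period (3,1,4,1,3,38); ℓ=6 even so k=5
i=0: a=19 ⇒ p=19, q=1
i=1: a=3 ⇒ p=58, q=3
i=2: a=1 ⇒ p=77, q=4
i=3: a=4 ⇒ p=366, q=19
i=4: a=1 ⇒ p=443, q=23
i=5: a=3 ⇒ p=1695, q=88
(x₁, y₁) = (1695, 88);  1695² − 371·88² = 1 ✓

1695 88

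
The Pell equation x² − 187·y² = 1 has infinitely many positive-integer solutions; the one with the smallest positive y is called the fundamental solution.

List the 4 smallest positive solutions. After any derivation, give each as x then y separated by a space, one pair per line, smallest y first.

√187 → a₀=13, period (1,2,13,2,1,26); ℓ=6 even so k=5
i=0: a=13 ⇒ p=13, q=1
i=1: a=1 ⇒ p=14, q=1
…
i=4: a=2 ⇒ p=1135, q=83
i=5: a=1 ⇒ p=1682, q=123
(x₁, y₁) = (1682, 123);  1682² − 187·123² = 1 ✓
(x_2, y_2) = (1682·1682 + 187·123·123, 1682·123 + 123·1682) = (5658247, 413772)
(x_3, y_3) = (1682·5658247 + 187·123·413772, 1682·413772 + 123·5658247) = (19034341226, 1391928885)
(x_4, y_4) = (1682·19034341226 + 187·123·1391928885, 1682·1391928885 + 123·19034341226) = (64031518226017, 4682448355368)

1682 123
5658247 413772
19034341226 1391928885
64031518226017 4682448355368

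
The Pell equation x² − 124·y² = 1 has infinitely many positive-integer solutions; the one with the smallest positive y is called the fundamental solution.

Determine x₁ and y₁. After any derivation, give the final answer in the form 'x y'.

4620799 414960

√124 → a₀=11, period (7,2,1,1,1,…,2,7,22); ℓ=16 even so k=15
step 0: (11, 1)  from 11·(1,0) + (0,1)
…
step 2: (167, 15)  from 2·(78,7) + (11,1)
step 3: (245, 22)  from 1·(167,15) + (78,7)
step 4: (412, 37)  from 1·(245,22) + (167,15)
…
step 6: (2383, 214)  from 3·(657,59) + (412,37)
step 7: (3040, 273)  from 1·(2383,214) + (657,59)
step 8: (14543, 1306)  from 4·(3040,273) + (2383,214)
…
step 10: (67292, 6043)  from 3·(17583,1579) + (14543,1306)
step 11: (84875, 7622)  from 1·(67292,6043) + (17583,1579)
…
step 14: (626251, 56239)  from 2·(237042,21287) + (152167,13665)
step 15: (4620799, 414960)  from 7·(626251,56239) + (237042,21287)
fundamental: x₁=4620799, y₁=414960  (since 21351783398401 − 124·172191801600 = 1)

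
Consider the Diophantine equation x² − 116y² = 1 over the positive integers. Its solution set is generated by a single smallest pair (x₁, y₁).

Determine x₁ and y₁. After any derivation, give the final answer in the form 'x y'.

9801 910

[10; 1,3,2,1,4,1,2,3,1,20] for √116; ℓ=10 ⇒ convergent index 9
step 0: (10, 1)  from 10·(1,0) + (0,1)
…
step 3: (97, 9)  from 2·(43,4) + (11,1)
step 4: (140, 13)  from 1·(97,9) + (43,4)
step 5: (657, 61)  from 4·(140,13) + (97,9)
step 6: (797, 74)  from 1·(657,61) + (140,13)
…
step 8: (7550, 701)  from 3·(2251,209) + (797,74)
step 9: (9801, 910)  from 1·(7550,701) + (2251,209)
fundamental: x₁=9801, y₁=910  (since 96059601 − 116·828100 = 1)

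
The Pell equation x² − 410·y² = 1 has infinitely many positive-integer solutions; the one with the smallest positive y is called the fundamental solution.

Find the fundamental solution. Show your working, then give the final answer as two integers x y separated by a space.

81 4

√410 → a₀=20, period (4,40); ℓ=2 even so k=1
i=0: a=20 ⇒ p=20, q=1
i=1: a=4 ⇒ p=81, q=4
fundamental: x₁=81, y₁=4  (since 6561 − 410·16 = 1)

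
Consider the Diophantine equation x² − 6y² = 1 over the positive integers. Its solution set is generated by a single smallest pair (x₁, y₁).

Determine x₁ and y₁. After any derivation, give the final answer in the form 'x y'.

√6 = [2; 2,4, …], period ℓ=2 (even) → k=1
k=0  a_k=2  p_k/q_k = 2/1
k=1  a_k=2  p_k/q_k = 5/2
fundamental: x₁=5, y₁=2  (since 25 − 6·4 = 1)

5 2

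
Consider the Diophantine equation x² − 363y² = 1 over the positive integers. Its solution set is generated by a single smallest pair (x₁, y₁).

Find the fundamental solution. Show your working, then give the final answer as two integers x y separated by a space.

362 19

√363 → a₀=19, period (19,38); ℓ=2 even so k=1
i=0: a=19 ⇒ p=19, q=1
i=1: a=19 ⇒ p=362, q=19
→ (362, 19).  Check: 362²=131044, 363·19²=131043, difference 1.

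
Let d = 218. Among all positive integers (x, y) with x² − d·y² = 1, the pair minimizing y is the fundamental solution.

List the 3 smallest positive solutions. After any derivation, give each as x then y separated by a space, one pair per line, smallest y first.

126003 8534
31753512017 2150619204
8002075549230099 541968943114690

√218 → a₀=14, period (1,3,3,1,28); ℓ=5 odd so k=9
k=0  a_k=14  p_k/q_k = 14/1
k=1  a_k=1  p_k/q_k = 15/1
…
k=3  a_k=3  p_k/q_k = 192/13
k=4  a_k=1  p_k/q_k = 251/17
k=5  a_k=28  p_k/q_k = 7220/489
k=6  a_k=1  p_k/q_k = 7471/506
k=7  a_k=3  p_k/q_k = 29633/2007
k=8  a_k=3  p_k/q_k = 96370/6527
k=9  a_k=1  p_k/q_k = 126003/8534
(x₁, y₁) = (126003, 8534);  126003² − 218·8534² = 1 ✓
(126003+8534√218)^2 = 31753512017 + 2150619204√218
(126003+8534√218)^3 = 8002075549230099 + 541968943114690√218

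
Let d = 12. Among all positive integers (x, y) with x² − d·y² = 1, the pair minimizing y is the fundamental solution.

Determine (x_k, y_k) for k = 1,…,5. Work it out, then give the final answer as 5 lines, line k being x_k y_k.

√12 → a₀=3, period (2,6); ℓ=2 even so k=1
a_0=3:  p_0=3·1+0=3,  q_0=3·0+1=1
a_1=2:  p_1=2·3+1=7,  q_1=2·1+0=2
fundamental: x₁=7, y₁=2  (since 49 − 12·4 = 1)
k=2:  x_2 = 7·7+12·2·2 = 97,  y_2 = 7·2+2·7 = 28
k=3:  x_3 = 7·97+12·2·28 = 1351,  y_3 = 7·28+2·97 = 390
k=4:  x_4 = 7·1351+12·2·390 = 18817,  y_4 = 7·390+2·1351 = 5432
k=5:  x_5 = 7·18817+12·2·5432 = 262087,  y_5 = 7·5432+2·18817 = 75658

7 2
97 28
1351 390
18817 5432
262087 75658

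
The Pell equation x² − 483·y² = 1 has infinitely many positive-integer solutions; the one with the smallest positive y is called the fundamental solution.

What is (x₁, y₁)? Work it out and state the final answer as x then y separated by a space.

22 1

√483 = [21; 1,42, …], period ℓ=2 (even) → k=1
k=0  a_k=21  p_k/q_k = 21/1
k=1  a_k=1  p_k/q_k = 22/1
fundamental: x₁=22, y₁=1  (since 484 − 483·1 = 1)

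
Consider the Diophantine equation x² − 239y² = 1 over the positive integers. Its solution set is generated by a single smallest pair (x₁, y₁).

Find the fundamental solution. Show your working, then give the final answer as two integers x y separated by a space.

[15; 2,5,1,2,4,15,4,2,1,5,2,30] for √239; ℓ=12 ⇒ convergent index 11
i=0: a=15 ⇒ p=15, q=1
i=1: a=2 ⇒ p=31, q=2
…
i=3: a=1 ⇒ p=201, q=13
i=4: a=2 ⇒ p=572, q=37
i=5: a=4 ⇒ p=2489, q=161
i=6: a=15 ⇒ p=37907, q=2452
…
i=8: a=2 ⇒ p=346141, q=22390
i=9: a=1 ⇒ p=500258, q=32359
i=10: a=5 ⇒ p=2847431, q=184185
i=11: a=2 ⇒ p=6195120, q=400729
→ (6195120, 400729).  Check: 6195120²=38379511814400, 239·400729²=38379511814399, difference 1.

6195120 400729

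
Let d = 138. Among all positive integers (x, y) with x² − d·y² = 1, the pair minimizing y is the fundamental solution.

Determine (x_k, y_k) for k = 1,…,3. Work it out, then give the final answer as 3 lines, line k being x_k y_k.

47 4
4417 376
415151 35340

√138 = [11; 1,2,1,22, …], period ℓ=4 (even) → k=3
k=0  a_k=11  p_k/q_k = 11/1
…
k=2  a_k=2  p_k/q_k = 35/3
k=3  a_k=1  p_k/q_k = 47/4
→ (47, 4).  Check: 47²=2209, 138·4²=2208, difference 1.
(x_2, y_2) = (47·47 + 138·4·4, 47·4 + 4·47) = (4417, 376)
(x_3, y_3) = (47·4417 + 138·4·376, 47·376 + 4·4417) = (415151, 35340)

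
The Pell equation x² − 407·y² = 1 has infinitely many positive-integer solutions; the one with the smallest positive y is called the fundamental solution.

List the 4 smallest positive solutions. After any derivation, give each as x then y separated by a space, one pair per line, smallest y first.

d=407: √d = [20; 5,1,2,1,5,40] (ℓ=6, even), read p_5/q_5
i=0: a=20 ⇒ p=20, q=1
…
i=4: a=1 ⇒ p=464, q=23
i=5: a=5 ⇒ p=2663, q=132
fundamental: x₁=2663, y₁=132  (since 7091569 − 407·17424 = 1)
k=2:  x_2 = 2663·2663+407·132·132 = 14183137,  y_2 = 2663·132+132·2663 = 703032
k=3:  x_3 = 2663·14183137+407·132·703032 = 75539384999,  y_3 = 2663·703032+132·14183137 = 3744348300
k=4:  x_4 = 2663·75539384999+407·132·3744348300 = 402322750321537,  y_4 = 2663·3744348300+132·75539384999 = 19942398342768

2663 132
14183137 703032
75539384999 3744348300
402322750321537 19942398342768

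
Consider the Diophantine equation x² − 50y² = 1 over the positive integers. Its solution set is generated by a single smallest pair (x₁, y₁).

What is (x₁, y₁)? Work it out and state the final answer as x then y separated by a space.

√50 = [7; 14, …], period ℓ=1 (odd) → k=1
i=0: a=7 ⇒ p=7, q=1
i=1: a=14 ⇒ p=99, q=14
fundamental: x₁=99, y₁=14  (since 9801 − 50·196 = 1)

99 14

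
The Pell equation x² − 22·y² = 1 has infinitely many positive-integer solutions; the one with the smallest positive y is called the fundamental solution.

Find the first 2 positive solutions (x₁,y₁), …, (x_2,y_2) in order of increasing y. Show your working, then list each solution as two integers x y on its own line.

d=22: √d = [4; 1,2,4,2,1,8] (ℓ=6, even), read p_5/q_5
step 0: (4, 1)  from 4·(1,0) + (0,1)
step 1: (5, 1)  from 1·(4,1) + (1,0)
…
step 3: (61, 13)  from 4·(14,3) + (5,1)
step 4: (136, 29)  from 2·(61,13) + (14,3)
step 5: (197, 42)  from 1·(136,29) + (61,13)
→ (197, 42).  Check: 197²=38809, 22·42²=38808, difference 1.
(x_2, y_2) = (197·197 + 22·42·42, 197·42 + 42·197) = (77617, 16548)

197 42
77617 16548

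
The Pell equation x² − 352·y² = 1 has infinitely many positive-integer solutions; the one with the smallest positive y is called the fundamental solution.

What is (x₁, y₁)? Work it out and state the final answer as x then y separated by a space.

77617 4137

[18; 1,3,5,9,5,3,1,36] for √352; ℓ=8 ⇒ convergent index 7
k=0  a_k=18  p_k/q_k = 18/1
k=1  a_k=1  p_k/q_k = 19/1
k=2  a_k=3  p_k/q_k = 75/4
k=3  a_k=5  p_k/q_k = 394/21
k=4  a_k=9  p_k/q_k = 3621/193
k=5  a_k=5  p_k/q_k = 18499/986
k=6  a_k=3  p_k/q_k = 59118/3151
k=7  a_k=1  p_k/q_k = 77617/4137
→ (77617, 4137).  Check: 77617²=6024398689, 352·4137²=6024398688, difference 1.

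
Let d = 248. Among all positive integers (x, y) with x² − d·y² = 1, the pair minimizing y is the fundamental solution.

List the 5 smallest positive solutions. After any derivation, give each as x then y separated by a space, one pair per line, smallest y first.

63 4
7937 504
999999 63500
125991937 8000496
15873984063 1007998996

[15; 1,2,1,30] for √248; ℓ=4 ⇒ convergent index 3
i=0: a=15 ⇒ p=15, q=1
i=1: a=1 ⇒ p=16, q=1
i=2: a=2 ⇒ p=47, q=3
i=3: a=1 ⇒ p=63, q=4
fundamental: x₁=63, y₁=4  (since 3969 − 248·16 = 1)
k=2:  x_2 = 63·63+248·4·4 = 7937,  y_2 = 63·4+4·63 = 504
k=3:  x_3 = 63·7937+248·4·504 = 999999,  y_3 = 63·504+4·7937 = 63500
k=4:  x_4 = 63·999999+248·4·63500 = 125991937,  y_4 = 63·63500+4·999999 = 8000496
k=5:  x_5 = 63·125991937+248·4·8000496 = 15873984063,  y_5 = 63·8000496+4·125991937 = 1007998996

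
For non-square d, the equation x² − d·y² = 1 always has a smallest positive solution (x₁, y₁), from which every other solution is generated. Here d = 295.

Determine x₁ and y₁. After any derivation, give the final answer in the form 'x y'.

2024999 117900

√295 → a₀=17, period (5,1,2,3,2,6,2,3,2,1,5,34); ℓ=12 even so k=11
k=0  a_k=17  p_k/q_k = 17/1
…
k=3  a_k=2  p_k/q_k = 292/17
k=4  a_k=3  p_k/q_k = 979/57
k=5  a_k=2  p_k/q_k = 2250/131
k=6  a_k=6  p_k/q_k = 14479/843
k=7  a_k=2  p_k/q_k = 31208/1817
k=8  a_k=3  p_k/q_k = 108103/6294
k=9  a_k=2  p_k/q_k = 247414/14405
k=10  a_k=1  p_k/q_k = 355517/20699
k=11  a_k=5  p_k/q_k = 2024999/117900
→ (2024999, 117900).  Check: 2024999²=4100620950001, 295·117900²=4100620950000, difference 1.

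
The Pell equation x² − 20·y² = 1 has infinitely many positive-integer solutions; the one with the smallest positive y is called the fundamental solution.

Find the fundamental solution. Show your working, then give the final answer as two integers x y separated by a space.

√20 → a₀=4, period (2,8); ℓ=2 even so k=1
step 0: (4, 1)  from 4·(1,0) + (0,1)
step 1: (9, 2)  from 2·(4,1) + (1,0)
(x₁, y₁) = (9, 2);  9² − 20·2² = 1 ✓

9 2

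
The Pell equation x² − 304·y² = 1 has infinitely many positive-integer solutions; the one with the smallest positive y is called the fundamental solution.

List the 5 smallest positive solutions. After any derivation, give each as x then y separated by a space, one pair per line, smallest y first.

57799 3315
6681448801 383207370
772362118440199 44298005553945
89283516160768675201 5120760845641726740
10320995900380175197444999 591949712190194322136575

[17; 2,3,2,1,1,1,1,1,2,3,2,34] for √304; ℓ=12 ⇒ convergent index 11
a_0=17:  p_0=17·1+0=17,  q_0=17·0+1=1
…
a_3=2:  p_3=2·122+35=279,  q_3=2·7+2=16
a_4=1:  p_4=1·279+122=401,  q_4=1·16+7=23
a_5=1:  p_5=1·401+279=680,  q_5=1·23+16=39
a_6=1:  p_6=1·680+401=1081,  q_6=1·39+23=62
…
a_8=1:  p_8=1·1761+1081=2842,  q_8=1·101+62=163
…
a_10=3:  p_10=3·7445+2842=25177,  q_10=3·427+163=1444
a_11=2:  p_11=2·25177+7445=57799,  q_11=2·1444+427=3315
fundamental: x₁=57799, y₁=3315  (since 3340724401 − 304·10989225 = 1)
n=2: (57799,3315)∘(57799,3315) = (57799·57799+304·3315·3315, 57799·3315+3315·57799) = (6681448801,383207370)
n=3: (6681448801,383207370)∘(57799,3315) = (57799·6681448801+304·3315·383207370, 57799·383207370+3315·6681448801) = (772362118440199,44298005553945)
n=4: (772362118440199,44298005553945)∘(57799,3315) = (57799·772362118440199+304·3315·44298005553945, 57799·44298005553945+3315·772362118440199) = (89283516160768675201,5120760845641726740)
n=5: (89283516160768675201,5120760845641726740)∘(57799,3315) = (57799·89283516160768675201+304·3315·5120760845641726740, 57799·5120760845641726740+3315·89283516160768675201) = (10320995900380175197444999,591949712190194322136575)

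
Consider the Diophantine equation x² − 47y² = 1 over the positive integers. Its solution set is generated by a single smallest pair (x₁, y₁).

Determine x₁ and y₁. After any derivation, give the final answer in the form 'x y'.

√47 → a₀=6, period (1,5,1,12); ℓ=4 even so k=3
k=0  a_k=6  p_k/q_k = 6/1
…
k=2  a_k=5  p_k/q_k = 41/6
k=3  a_k=1  p_k/q_k = 48/7
→ (48, 7).  Check: 48²=2304, 47·7²=2303, difference 1.

48 7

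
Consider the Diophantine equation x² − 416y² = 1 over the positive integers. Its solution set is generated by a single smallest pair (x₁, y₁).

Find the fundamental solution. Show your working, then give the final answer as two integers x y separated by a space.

[20; 2,1,1,9,1,1,2,40] for √416; ℓ=8 ⇒ convergent index 7
i=0: a=20 ⇒ p=20, q=1
…
i=5: a=1 ⇒ p=1081, q=53
i=6: a=1 ⇒ p=2060, q=101
i=7: a=2 ⇒ p=5201, q=255
(x₁, y₁) = (5201, 255);  5201² − 416·255² = 1 ✓

5201 255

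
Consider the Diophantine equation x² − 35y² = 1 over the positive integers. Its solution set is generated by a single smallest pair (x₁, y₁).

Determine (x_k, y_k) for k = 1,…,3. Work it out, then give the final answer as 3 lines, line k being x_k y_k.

[5; 1,10] for √35; ℓ=2 ⇒ convergent index 1
i=0: a=5 ⇒ p=5, q=1
i=1: a=1 ⇒ p=6, q=1
→ (6, 1).  Check: 6²=36, 35·1²=35, difference 1.
k=2:  x_2 = 6·6+35·1·1 = 71,  y_2 = 6·1+1·6 = 12
k=3:  x_3 = 6·71+35·1·12 = 846,  y_3 = 6·12+1·71 = 143

6 1
71 12
846 143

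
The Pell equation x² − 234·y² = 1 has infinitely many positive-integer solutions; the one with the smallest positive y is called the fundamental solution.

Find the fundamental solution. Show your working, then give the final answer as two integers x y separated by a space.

[15; 3,2,1,2,1,2,3,30] for √234; ℓ=8 ⇒ convergent index 7
a_0=15:  p_0=15·1+0=15,  q_0=15·0+1=1
…
a_4=2:  p_4=2·153+107=413,  q_4=2·10+7=27
a_5=1:  p_5=1·413+153=566,  q_5=1·27+10=37
a_6=2:  p_6=2·566+413=1545,  q_6=2·37+27=101
a_7=3:  p_7=3·1545+566=5201,  q_7=3·101+37=340
(x₁, y₁) = (5201, 340);  5201² − 234·340² = 1 ✓

5201 340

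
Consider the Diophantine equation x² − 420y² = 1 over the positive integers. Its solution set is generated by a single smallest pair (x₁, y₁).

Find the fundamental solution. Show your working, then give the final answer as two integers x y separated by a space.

√420 = [20; 2,40, …], period ℓ=2 (even) → k=1
step 0: (20, 1)  from 20·(1,0) + (0,1)
step 1: (41, 2)  from 2·(20,1) + (1,0)
fundamental: x₁=41, y₁=2  (since 1681 − 420·4 = 1)

41 2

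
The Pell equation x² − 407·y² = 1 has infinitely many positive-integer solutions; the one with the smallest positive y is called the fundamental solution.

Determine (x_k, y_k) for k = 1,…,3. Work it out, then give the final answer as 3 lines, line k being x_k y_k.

√407 = [20; 5,1,2,1,5,40, …], period ℓ=6 (even) → k=5
step 0: (20, 1)  from 20·(1,0) + (0,1)
…
step 2: (121, 6)  from 1·(101,5) + (20,1)
step 3: (343, 17)  from 2·(121,6) + (101,5)
step 4: (464, 23)  from 1·(343,17) + (121,6)
step 5: (2663, 132)  from 5·(464,23) + (343,17)
fundamental: x₁=2663, y₁=132  (since 7091569 − 407·17424 = 1)
k=2:  x_2 = 2663·2663+407·132·132 = 14183137,  y_2 = 2663·132+132·2663 = 703032
k=3:  x_3 = 2663·14183137+407·132·703032 = 75539384999,  y_3 = 2663·703032+132·14183137 = 3744348300

2663 132
14183137 703032
75539384999 3744348300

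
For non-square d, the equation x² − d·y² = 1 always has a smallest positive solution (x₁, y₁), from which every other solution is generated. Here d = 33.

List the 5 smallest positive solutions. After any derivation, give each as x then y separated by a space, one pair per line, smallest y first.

23 4
1057 184
48599 8460
2234497 388976
102738263 17884436

√33 → a₀=5, period (1,2,1,10); ℓ=4 even so k=3
k=0  a_k=5  p_k/q_k = 5/1
k=1  a_k=1  p_k/q_k = 6/1
k=2  a_k=2  p_k/q_k = 17/3
k=3  a_k=1  p_k/q_k = 23/4
→ (23, 4).  Check: 23²=529, 33·4²=528, difference 1.
n=2: (23,4)∘(23,4) = (23·23+33·4·4, 23·4+4·23) = (1057,184)
n=3: (1057,184)∘(23,4) = (23·1057+33·4·184, 23·184+4·1057) = (48599,8460)
n=4: (48599,8460)∘(23,4) = (23·48599+33·4·8460, 23·8460+4·48599) = (2234497,388976)
n=5: (2234497,388976)∘(23,4) = (23·2234497+33·4·388976, 23·388976+4·2234497) = (102738263,17884436)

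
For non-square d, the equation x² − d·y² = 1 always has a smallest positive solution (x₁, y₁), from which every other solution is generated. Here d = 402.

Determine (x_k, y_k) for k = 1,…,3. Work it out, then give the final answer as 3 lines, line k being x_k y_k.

√402 = [20; 20,40, …], period ℓ=2 (even) → k=1
a_0=20:  p_0=20·1+0=20,  q_0=20·0+1=1
a_1=20:  p_1=20·20+1=401,  q_1=20·1+0=20
fundamental: x₁=401, y₁=20  (since 160801 − 402·400 = 1)
(401+20√402)^2 = 321601 + 16040√402
(401+20√402)^3 = 257923601 + 12864060√402

401 20
321601 16040
257923601 12864060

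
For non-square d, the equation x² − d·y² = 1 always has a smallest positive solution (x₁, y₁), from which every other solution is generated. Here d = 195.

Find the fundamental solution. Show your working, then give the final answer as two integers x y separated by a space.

√195 = [13; 1,26, …], period ℓ=2 (even) → k=1
step 0: (13, 1)  from 13·(1,0) + (0,1)
step 1: (14, 1)  from 1·(13,1) + (1,0)
fundamental: x₁=14, y₁=1  (since 196 − 195·1 = 1)

14 1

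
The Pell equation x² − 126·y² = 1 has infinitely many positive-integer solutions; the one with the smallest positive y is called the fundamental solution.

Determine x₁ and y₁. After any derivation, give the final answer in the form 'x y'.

449 40

√126 = [11; 4,2,4,22, …], period ℓ=4 (even) → k=3
a_0=11:  p_0=11·1+0=11,  q_0=11·0+1=1
…
a_2=2:  p_2=2·45+11=101,  q_2=2·4+1=9
a_3=4:  p_3=4·101+45=449,  q_3=4·9+4=40
→ (449, 40).  Check: 449²=201601, 126·40²=201600, difference 1.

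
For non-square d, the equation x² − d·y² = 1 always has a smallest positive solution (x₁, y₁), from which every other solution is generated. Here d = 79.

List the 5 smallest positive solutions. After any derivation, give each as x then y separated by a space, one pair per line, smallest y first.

√79 → a₀=8, period (1,7,1,16); ℓ=4 even so k=3
a_0=8:  p_0=8·1+0=8,  q_0=8·0+1=1
a_1=1:  p_1=1·8+1=9,  q_1=1·1+0=1
a_2=7:  p_2=7·9+8=71,  q_2=7·1+1=8
a_3=1:  p_3=1·71+9=80,  q_3=1·8+1=9
(x₁, y₁) = (80, 9);  80² − 79·9² = 1 ✓
k=2:  x_2 = 80·80+79·9·9 = 12799,  y_2 = 80·9+9·80 = 1440
k=3:  x_3 = 80·12799+79·9·1440 = 2047760,  y_3 = 80·1440+9·12799 = 230391
k=4:  x_4 = 80·2047760+79·9·230391 = 327628801,  y_4 = 80·230391+9·2047760 = 36861120
k=5:  x_5 = 80·327628801+79·9·36861120 = 52418560400,  y_5 = 80·36861120+9·327628801 = 5897548809

80 9
12799 1440
2047760 230391
327628801 36861120
52418560400 5897548809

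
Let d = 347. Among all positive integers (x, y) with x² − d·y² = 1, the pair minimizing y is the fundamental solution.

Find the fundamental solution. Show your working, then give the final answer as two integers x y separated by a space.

641602 34443

√347 → a₀=18, period (1,1,1,2,4,…,1,1,36); ℓ=14 even so k=13
k=0  a_k=18  p_k/q_k = 18/1
k=1  a_k=1  p_k/q_k = 19/1
…
k=5  a_k=4  p_k/q_k = 652/35
…
k=9  a_k=4  p_k/q_k = 74549/4002
…
k=12  a_k=1  p_k/q_k = 402885/21628
k=13  a_k=1  p_k/q_k = 641602/34443
→ (641602, 34443).  Check: 641602²=411653126404, 347·34443²=411653126403, difference 1.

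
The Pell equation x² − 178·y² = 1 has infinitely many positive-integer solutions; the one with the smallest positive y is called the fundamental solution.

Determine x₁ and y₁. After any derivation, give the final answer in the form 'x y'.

√178 → a₀=13, period (2,1,12,1,2,26); ℓ=6 even so k=5
k=0  a_k=13  p_k/q_k = 13/1
k=1  a_k=2  p_k/q_k = 27/2
k=2  a_k=1  p_k/q_k = 40/3
…
k=4  a_k=1  p_k/q_k = 547/41
k=5  a_k=2  p_k/q_k = 1601/120
→ (1601, 120).  Check: 1601²=2563201, 178·120²=2563200, difference 1.

1601 120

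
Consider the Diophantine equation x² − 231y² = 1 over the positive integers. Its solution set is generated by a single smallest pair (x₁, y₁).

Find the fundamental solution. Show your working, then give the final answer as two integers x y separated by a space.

76 5

√231 → a₀=15, period (5,30); ℓ=2 even so k=1
i=0: a=15 ⇒ p=15, q=1
i=1: a=5 ⇒ p=76, q=5
fundamental: x₁=76, y₁=5  (since 5776 − 231·25 = 1)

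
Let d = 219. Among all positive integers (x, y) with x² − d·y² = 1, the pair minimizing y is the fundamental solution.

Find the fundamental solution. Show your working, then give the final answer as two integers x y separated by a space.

√219 = [14; 1,3,1,28, …], period ℓ=4 (even) → k=3
a_0=14:  p_0=14·1+0=14,  q_0=14·0+1=1
a_1=1:  p_1=1·14+1=15,  q_1=1·1+0=1
a_2=3:  p_2=3·15+14=59,  q_2=3·1+1=4
a_3=1:  p_3=1·59+15=74,  q_3=1·4+1=5
(x₁, y₁) = (74, 5);  74² − 219·5² = 1 ✓

74 5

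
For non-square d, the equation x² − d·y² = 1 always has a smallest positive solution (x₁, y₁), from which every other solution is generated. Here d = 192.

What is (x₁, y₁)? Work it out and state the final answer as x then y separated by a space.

√192 → a₀=13, period (1,5,1,26); ℓ=4 even so k=3
a_0=13:  p_0=13·1+0=13,  q_0=13·0+1=1
…
a_2=5:  p_2=5·14+13=83,  q_2=5·1+1=6
a_3=1:  p_3=1·83+14=97,  q_3=1·6+1=7
(x₁, y₁) = (97, 7);  97² − 192·7² = 1 ✓

97 7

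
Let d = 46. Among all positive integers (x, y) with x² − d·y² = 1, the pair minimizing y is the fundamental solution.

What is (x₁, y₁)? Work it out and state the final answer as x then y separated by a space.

d=46: √d = [6; 1,3,1,1,2,6,2,1,1,3,1,12] (ℓ=12, even), read p_11/q_11
k=0  a_k=6  p_k/q_k = 6/1
…
k=3  a_k=1  p_k/q_k = 34/5
k=4  a_k=1  p_k/q_k = 61/9
…
k=8  a_k=1  p_k/q_k = 3147/464
k=9  a_k=1  p_k/q_k = 5297/781
k=10  a_k=3  p_k/q_k = 19038/2807
k=11  a_k=1  p_k/q_k = 24335/3588
fundamental: x₁=24335, y₁=3588  (since 592192225 − 46·12873744 = 1)

24335 3588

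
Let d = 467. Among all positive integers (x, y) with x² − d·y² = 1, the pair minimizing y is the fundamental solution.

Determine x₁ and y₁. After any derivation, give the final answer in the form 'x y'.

1625626 75225

√467 = [21; 1,1,1,1,3,…,1,1,42, …], period ℓ=14 (even) → k=13
step 0: (21, 1)  from 21·(1,0) + (0,1)
step 1: (22, 1)  from 1·(21,1) + (1,0)
step 2: (43, 2)  from 1·(22,1) + (21,1)
step 3: (65, 3)  from 1·(43,2) + (22,1)
step 4: (108, 5)  from 1·(65,3) + (43,2)
…
step 6: (1275, 59)  from 3·(389,18) + (108,5)
step 7: (27164, 1257)  from 21·(1275,59) + (389,18)
step 8: (82767, 3830)  from 3·(27164,1257) + (1275,59)
step 9: (275465, 12747)  from 3·(82767,3830) + (27164,1257)
step 10: (358232, 16577)  from 1·(275465,12747) + (82767,3830)
step 11: (633697, 29324)  from 1·(358232,16577) + (275465,12747)
step 12: (991929, 45901)  from 1·(633697,29324) + (358232,16577)
step 13: (1625626, 75225)  from 1·(991929,45901) + (633697,29324)
fundamental: x₁=1625626, y₁=75225  (since 2642659891876 − 467·5658800625 = 1)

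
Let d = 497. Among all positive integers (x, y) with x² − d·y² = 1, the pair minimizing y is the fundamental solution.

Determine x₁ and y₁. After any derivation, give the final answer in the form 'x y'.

d=497: √d = [22; 3,2,2,5,6,5,2,2,3,44] (ℓ=10, even), read p_9/q_9
k=0  a_k=22  p_k/q_k = 22/1
…
k=8  a_k=2  p_k/q_k = 352750/15823
k=9  a_k=3  p_k/q_k = 1201887/53912
(x₁, y₁) = (1201887, 53912);  1201887² − 497·53912² = 1 ✓

1201887 53912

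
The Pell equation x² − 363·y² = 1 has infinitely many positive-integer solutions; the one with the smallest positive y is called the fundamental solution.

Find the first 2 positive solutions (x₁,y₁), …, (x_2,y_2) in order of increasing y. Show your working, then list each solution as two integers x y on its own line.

362 19
262087 13756

√363 = [19; 19,38, …], period ℓ=2 (even) → k=1
a_0=19:  p_0=19·1+0=19,  q_0=19·0+1=1
a_1=19:  p_1=19·19+1=362,  q_1=19·1+0=19
fundamental: x₁=362, y₁=19  (since 131044 − 363·361 = 1)
n=2: (362,19)∘(362,19) = (362·362+363·19·19, 362·19+19·362) = (262087,13756)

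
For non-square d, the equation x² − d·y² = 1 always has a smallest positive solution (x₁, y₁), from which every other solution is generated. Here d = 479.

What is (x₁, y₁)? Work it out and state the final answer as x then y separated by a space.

√479 = [21; 1,7,1,3,2,21,2,3,1,7,1,42, …], period ℓ=12 (even) → k=11
step 0: (21, 1)  from 21·(1,0) + (0,1)
…
step 3: (197, 9)  from 1·(175,8) + (22,1)
step 4: (766, 35)  from 3·(197,9) + (175,8)
step 5: (1729, 79)  from 2·(766,35) + (197,9)
…
step 7: (75879, 3467)  from 2·(37075,1694) + (1729,79)
…
step 9: (340591, 15562)  from 1·(264712,12095) + (75879,3467)
step 10: (2648849, 121029)  from 7·(340591,15562) + (264712,12095)
step 11: (2989440, 136591)  from 1·(2648849,121029) + (340591,15562)
fundamental: x₁=2989440, y₁=136591  (since 8936751513600 − 479·18657101281 = 1)

2989440 136591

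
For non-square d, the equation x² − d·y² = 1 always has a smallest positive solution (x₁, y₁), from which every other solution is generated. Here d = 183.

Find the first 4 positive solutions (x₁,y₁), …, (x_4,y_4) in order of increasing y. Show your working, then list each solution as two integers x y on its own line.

[13; 1,1,8,1,1,26] for √183; ℓ=6 ⇒ convergent index 5
a_0=13:  p_0=13·1+0=13,  q_0=13·0+1=1
…
a_2=1:  p_2=1·14+13=27,  q_2=1·1+1=2
…
a_4=1:  p_4=1·230+27=257,  q_4=1·17+2=19
a_5=1:  p_5=1·257+230=487,  q_5=1·19+17=36
fundamental: x₁=487, y₁=36  (since 237169 − 183·1296 = 1)
(x_2, y_2) = (487·487 + 183·36·36, 487·36 + 36·487) = (474337, 35064)
(x_3, y_3) = (487·474337 + 183·36·35064, 487·35064 + 36·474337) = (462003751, 34152300)
(x_4, y_4) = (487·462003751 + 183·36·34152300, 487·34152300 + 36·462003751) = (449991179137, 33264305136)

487 36
474337 35064
462003751 34152300
449991179137 33264305136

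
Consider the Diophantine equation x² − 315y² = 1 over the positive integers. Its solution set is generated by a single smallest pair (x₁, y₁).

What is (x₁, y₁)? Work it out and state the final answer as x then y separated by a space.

71 4

√315 = [17; 1,2,1,34, …], period ℓ=4 (even) → k=3
k=0  a_k=17  p_k/q_k = 17/1
k=1  a_k=1  p_k/q_k = 18/1
k=2  a_k=2  p_k/q_k = 53/3
k=3  a_k=1  p_k/q_k = 71/4
→ (71, 4).  Check: 71²=5041, 315·4²=5040, difference 1.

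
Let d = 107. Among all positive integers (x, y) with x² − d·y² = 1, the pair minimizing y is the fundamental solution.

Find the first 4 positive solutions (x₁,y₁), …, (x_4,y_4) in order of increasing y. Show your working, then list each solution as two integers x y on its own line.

√107 = [10; 2,1,9,1,2,20, …], period ℓ=6 (even) → k=5
i=0: a=10 ⇒ p=10, q=1
i=1: a=2 ⇒ p=21, q=2
…
i=4: a=1 ⇒ p=331, q=32
i=5: a=2 ⇒ p=962, q=93
→ (962, 93).  Check: 962²=925444, 107·93²=925443, difference 1.
(x_2, y_2) = (962·962 + 107·93·93, 962·93 + 93·962) = (1850887, 178932)
(x_3, y_3) = (962·1850887 + 107·93·178932, 962·178932 + 93·1850887) = (3561105626, 344265075)
(x_4, y_4) = (962·3561105626 + 107·93·344265075, 962·344265075 + 93·3561105626) = (6851565373537, 662365825368)

962 93
1850887 178932
3561105626 344265075
6851565373537 662365825368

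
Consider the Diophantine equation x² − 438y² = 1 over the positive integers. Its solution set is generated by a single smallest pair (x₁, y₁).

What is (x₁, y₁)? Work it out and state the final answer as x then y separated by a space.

√438 = [20; 1,12,1,40, …], period ℓ=4 (even) → k=3
k=0  a_k=20  p_k/q_k = 20/1
…
k=2  a_k=12  p_k/q_k = 272/13
k=3  a_k=1  p_k/q_k = 293/14
→ (293, 14).  Check: 293²=85849, 438·14²=85848, difference 1.

293 14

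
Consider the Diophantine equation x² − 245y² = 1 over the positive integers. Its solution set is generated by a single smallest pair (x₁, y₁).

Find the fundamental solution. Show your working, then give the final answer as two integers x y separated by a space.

51841 3312

√245 → a₀=15, period (1,1,1,7,6,7,1,1,1,30); ℓ=10 even so k=9
a_0=15:  p_0=15·1+0=15,  q_0=15·0+1=1
a_1=1:  p_1=1·15+1=16,  q_1=1·1+0=1
a_2=1:  p_2=1·16+15=31,  q_2=1·1+1=2
a_3=1:  p_3=1·31+16=47,  q_3=1·2+1=3
…
a_6=7:  p_6=7·2207+360=15809,  q_6=7·141+23=1010
…
a_8=1:  p_8=1·18016+15809=33825,  q_8=1·1151+1010=2161
a_9=1:  p_9=1·33825+18016=51841,  q_9=1·2161+1151=3312
→ (51841, 3312).  Check: 51841²=2687489281, 245·3312²=2687489280, difference 1.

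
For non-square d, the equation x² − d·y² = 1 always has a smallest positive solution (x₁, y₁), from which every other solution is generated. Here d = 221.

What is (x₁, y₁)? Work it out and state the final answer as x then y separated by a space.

d=221: √d = [14; 1,6,2,6,1,28] (ℓ=6, even), read p_5/q_5
a_0=14:  p_0=14·1+0=14,  q_0=14·0+1=1
a_1=1:  p_1=1·14+1=15,  q_1=1·1+0=1
…
a_4=6:  p_4=6·223+104=1442,  q_4=6·15+7=97
a_5=1:  p_5=1·1442+223=1665,  q_5=1·97+15=112
→ (1665, 112).  Check: 1665²=2772225, 221·112²=2772224, difference 1.

1665 112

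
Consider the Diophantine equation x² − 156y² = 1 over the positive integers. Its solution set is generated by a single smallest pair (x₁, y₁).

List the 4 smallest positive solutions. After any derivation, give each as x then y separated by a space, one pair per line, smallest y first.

25 2
1249 100
62425 4998
3120001 249800

d=156: √d = [12; 2,24] (ℓ=2, even), read p_1/q_1
a_0=12:  p_0=12·1+0=12,  q_0=12·0+1=1
a_1=2:  p_1=2·12+1=25,  q_1=2·1+0=2
fundamental: x₁=25, y₁=2  (since 625 − 156·4 = 1)
(25+2√156)^2 = 1249 + 100√156
(25+2√156)^3 = 62425 + 4998√156
(25+2√156)^4 = 3120001 + 249800√156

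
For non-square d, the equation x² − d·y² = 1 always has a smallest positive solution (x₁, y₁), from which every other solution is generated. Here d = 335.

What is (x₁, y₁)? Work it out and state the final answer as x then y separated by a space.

[18; 3,3,3,36] for √335; ℓ=4 ⇒ convergent index 3
i=0: a=18 ⇒ p=18, q=1
…
i=2: a=3 ⇒ p=183, q=10
i=3: a=3 ⇒ p=604, q=33
(x₁, y₁) = (604, 33);  604² − 335·33² = 1 ✓

604 33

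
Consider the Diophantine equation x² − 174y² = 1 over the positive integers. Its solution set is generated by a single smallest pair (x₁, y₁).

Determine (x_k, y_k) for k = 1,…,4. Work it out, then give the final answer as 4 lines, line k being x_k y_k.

d=174: √d = [13; 5,4,5,26] (ℓ=4, even), read p_3/q_3
k=0  a_k=13  p_k/q_k = 13/1
k=1  a_k=5  p_k/q_k = 66/5
k=2  a_k=4  p_k/q_k = 277/21
k=3  a_k=5  p_k/q_k = 1451/110
(x₁, y₁) = (1451, 110);  1451² − 174·110² = 1 ✓
(x_2, y_2) = (1451·1451 + 174·110·110, 1451·110 + 110·1451) = (4210801, 319220)
(x_3, y_3) = (1451·4210801 + 174·110·319220, 1451·319220 + 110·4210801) = (12219743051, 926376330)
(x_4, y_4) = (1451·12219743051 + 174·110·926376330, 1451·926376330 + 110·12219743051) = (35461690123201, 2688343790440)

1451 110
4210801 319220
12219743051 926376330
35461690123201 2688343790440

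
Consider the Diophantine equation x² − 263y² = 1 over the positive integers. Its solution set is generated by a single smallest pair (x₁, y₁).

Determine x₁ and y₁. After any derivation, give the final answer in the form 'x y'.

139128 8579

√263 → a₀=16, period (4,1,1,1,1,15,1,1,1,1,4,32); ℓ=12 even so k=11
i=0: a=16 ⇒ p=16, q=1
i=1: a=4 ⇒ p=65, q=4
i=2: a=1 ⇒ p=81, q=5
…
i=4: a=1 ⇒ p=227, q=14
…
i=6: a=15 ⇒ p=5822, q=359
i=7: a=1 ⇒ p=6195, q=382
…
i=10: a=1 ⇒ p=30229, q=1864
i=11: a=4 ⇒ p=139128, q=8579
(x₁, y₁) = (139128, 8579);  139128² − 263·8579² = 1 ✓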